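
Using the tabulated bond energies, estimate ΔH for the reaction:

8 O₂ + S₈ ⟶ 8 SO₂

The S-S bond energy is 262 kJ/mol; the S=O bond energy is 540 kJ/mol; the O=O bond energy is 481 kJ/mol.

Bonds broken (reactants):
  O=O: 8 × 481 = 3848
  S-S: 8 × 262 = 2096
  Σ(broken) = 5944 kJ
Bonds formed (products):
  S=O: 16 × 540 = 8640
  Σ(formed) = 8640 kJ
ΔH = Σ(broken) − Σ(formed) = 5944 − 8640 = −2696 kJ

ΔH ≈ −2696 kJ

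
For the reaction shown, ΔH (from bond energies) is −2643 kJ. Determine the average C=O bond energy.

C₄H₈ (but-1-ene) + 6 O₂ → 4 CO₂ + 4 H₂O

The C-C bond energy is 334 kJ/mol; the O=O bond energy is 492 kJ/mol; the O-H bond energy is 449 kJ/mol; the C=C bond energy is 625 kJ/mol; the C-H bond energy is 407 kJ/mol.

D(C=O) ≈ 819 kJ/mol

Let D be the C=O bond energy.
Σ(broken) = 2×334 + 8×407 + 1×625 + 6×492 = 7501
Σ(formed) = 8×D + 8×449 = 3592 + 8D
ΔH = Σ(broken) − Σ(formed) = (7501) − (3592 + 8D) = +3909 − 8D
Setting this equal to −2643 kJ gives 8D = 6552, so D = 819 kJ/mol.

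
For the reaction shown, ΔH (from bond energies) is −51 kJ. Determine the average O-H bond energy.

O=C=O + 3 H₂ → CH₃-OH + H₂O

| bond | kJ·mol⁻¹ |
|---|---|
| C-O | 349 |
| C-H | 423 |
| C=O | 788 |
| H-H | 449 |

Let D be the O-H bond energy.
Σ(broken) = 2×788 + 3×449 = 2923
Σ(formed) = 3×423 + 1×349 + 3×D = 1618 + 3D
ΔH = Σ(broken) − Σ(formed) = (2923) − (1618 + 3D) = +1305 − 3D
Setting this equal to −51 kJ gives 3D = 1356, so D = 452 kJ/mol.

D(O-H) ≈ 452 kJ/mol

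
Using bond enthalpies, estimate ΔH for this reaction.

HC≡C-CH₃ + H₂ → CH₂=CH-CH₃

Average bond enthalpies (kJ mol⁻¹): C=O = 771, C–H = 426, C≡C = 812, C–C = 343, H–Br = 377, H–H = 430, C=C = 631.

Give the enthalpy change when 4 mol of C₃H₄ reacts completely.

ΔH = −964 kJ

Bonds broken (reactants):
  C≡C: 1 × 812 = 812
  C–C: 1 × 343 = 343
  C–H: 4 × 426 = 1704
  H–H: 1 × 430 = 430
  Σ(broken) = 3289 kJ
Bonds formed (products):
  C–C: 1 × 343 = 343
  C–H: 6 × 426 = 2556
  C=C: 1 × 631 = 631
  Σ(formed) = 3530 kJ
ΔH = Σ(broken) − Σ(formed) = 3289 − 3530 = −241 kJ
For 4× the reaction as written: 4 × (−241) = −964 kJ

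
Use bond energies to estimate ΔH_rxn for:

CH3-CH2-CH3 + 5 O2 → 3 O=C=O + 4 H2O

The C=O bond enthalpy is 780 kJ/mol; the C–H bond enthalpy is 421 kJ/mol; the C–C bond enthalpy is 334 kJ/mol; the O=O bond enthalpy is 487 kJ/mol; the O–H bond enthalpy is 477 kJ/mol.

Bonds broken (reactants):
  C–C: 2 × 334 = 668
  C–H: 8 × 421 = 3368
  O=O: 5 × 487 = 2435
  Σ(broken) = 6471 kJ
Bonds formed (products):
  C=O: 6 × 780 = 4680
  O–H: 8 × 477 = 3816
  Σ(formed) = 8496 kJ
ΔH = Σ(broken) − Σ(formed) = 6471 − 8496 = −2025 kJ

ΔH ≈ −2025 kJ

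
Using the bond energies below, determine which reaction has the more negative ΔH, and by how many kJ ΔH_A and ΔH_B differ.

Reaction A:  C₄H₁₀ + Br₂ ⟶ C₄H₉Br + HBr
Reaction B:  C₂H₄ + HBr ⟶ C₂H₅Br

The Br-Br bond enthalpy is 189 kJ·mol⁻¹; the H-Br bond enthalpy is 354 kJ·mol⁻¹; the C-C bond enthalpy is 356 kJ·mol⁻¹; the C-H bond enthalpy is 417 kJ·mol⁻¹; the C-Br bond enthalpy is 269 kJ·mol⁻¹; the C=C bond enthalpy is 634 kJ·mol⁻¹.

Reaction B, by 37 kJ

Reaction A:
  Bonds broken (reactants):
    Br-Br: 1 × 189 = 189
    C-C: 3 × 356 = 1068
    C-H: 10 × 417 = 4170
    Σ(broken) = 5427 kJ
  Bonds formed (products):
    C-Br: 1 × 269 = 269
    C-C: 3 × 356 = 1068
    C-H: 9 × 417 = 3753
    H-Br: 1 × 354 = 354
    Σ(formed) = 5444 kJ
  ΔH_A = 5427 − 5444 = −17 kJ
Reaction B:
  Bonds broken (reactants):
    C-H: 4 × 417 = 1668
    C=C: 1 × 634 = 634
    H-Br: 1 × 354 = 354
    Σ(broken) = 2656 kJ
  Bonds formed (products):
    C-Br: 1 × 269 = 269
    C-C: 1 × 356 = 356
    C-H: 5 × 417 = 2085
    Σ(formed) = 2710 kJ
  ΔH_B = 2656 − 2710 = −54 kJ
ΔH_A − ΔH_B = +37 kJ, so reaction B has the more negative ΔH; |ΔH_A − ΔH_B| = 37 kJ.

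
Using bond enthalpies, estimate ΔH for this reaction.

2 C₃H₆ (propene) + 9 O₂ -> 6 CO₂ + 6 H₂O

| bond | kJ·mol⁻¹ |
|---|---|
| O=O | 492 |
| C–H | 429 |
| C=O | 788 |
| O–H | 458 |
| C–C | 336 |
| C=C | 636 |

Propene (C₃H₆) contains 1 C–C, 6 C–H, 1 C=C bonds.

ΔH ≈ −3432 kJ

Bonds broken (reactants):
  C–C: 2 × 336 = 672
  C–H: 12 × 429 = 5148
  C=C: 2 × 636 = 1272
  O=O: 9 × 492 = 4428
  Σ(broken) = 11520 kJ
Bonds formed (products):
  C=O: 12 × 788 = 9456
  O–H: 12 × 458 = 5496
  Σ(formed) = 14952 kJ
ΔH = Σ(broken) − Σ(formed) = 11520 − 14952 = −3432 kJ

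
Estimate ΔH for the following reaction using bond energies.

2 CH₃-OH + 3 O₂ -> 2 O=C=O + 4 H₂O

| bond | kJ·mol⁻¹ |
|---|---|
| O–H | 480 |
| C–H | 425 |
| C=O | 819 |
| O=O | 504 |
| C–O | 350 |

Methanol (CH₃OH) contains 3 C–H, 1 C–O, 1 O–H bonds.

ΔH ≈ −1394 kJ

Bonds broken (reactants):
  C–H: 6 × 425 = 2550
  C–O: 2 × 350 = 700
  O–H: 2 × 480 = 960
  O=O: 3 × 504 = 1512
  Σ(broken) = 5722 kJ
Bonds formed (products):
  C=O: 4 × 819 = 3276
  O–H: 8 × 480 = 3840
  Σ(formed) = 7116 kJ
ΔH = Σ(broken) − Σ(formed) = 5722 − 7116 = −1394 kJ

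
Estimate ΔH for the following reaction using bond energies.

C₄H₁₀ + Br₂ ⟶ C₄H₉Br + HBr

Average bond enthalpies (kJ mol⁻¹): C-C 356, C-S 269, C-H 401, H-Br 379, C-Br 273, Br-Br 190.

Bonds broken (reactants):
  Br-Br: 1 × 190 = 190
  C-C: 3 × 356 = 1068
  C-H: 10 × 401 = 4010
  Σ(broken) = 5268 kJ
Bonds formed (products):
  C-Br: 1 × 273 = 273
  C-C: 3 × 356 = 1068
  C-H: 9 × 401 = 3609
  H-Br: 1 × 379 = 379
  Σ(formed) = 5329 kJ
ΔH = Σ(broken) − Σ(formed) = 5268 − 5329 = −61 kJ

ΔH ≈ −61 kJ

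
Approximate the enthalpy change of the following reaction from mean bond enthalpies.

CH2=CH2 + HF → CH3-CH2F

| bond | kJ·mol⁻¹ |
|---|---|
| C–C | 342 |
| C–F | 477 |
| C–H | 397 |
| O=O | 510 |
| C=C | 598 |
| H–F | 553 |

ΔH ≈ −65 kJ

Bonds broken (reactants):
  C–H: 4 × 397 = 1588
  C=C: 1 × 598 = 598
  H–F: 1 × 553 = 553
  Σ(broken) = 2739 kJ
Bonds formed (products):
  C–C: 1 × 342 = 342
  C–F: 1 × 477 = 477
  C–H: 5 × 397 = 1985
  Σ(formed) = 2804 kJ
ΔH = Σ(broken) − Σ(formed) = 2739 − 2804 = −65 kJ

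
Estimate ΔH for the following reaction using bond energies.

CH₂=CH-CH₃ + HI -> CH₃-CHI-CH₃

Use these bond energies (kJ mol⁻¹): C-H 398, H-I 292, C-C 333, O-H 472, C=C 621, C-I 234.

Bonds broken (reactants):
  C-C: 1 × 333 = 333
  C-H: 6 × 398 = 2388
  C=C: 1 × 621 = 621
  H-I: 1 × 292 = 292
  Σ(broken) = 3634 kJ
Bonds formed (products):
  C-C: 2 × 333 = 666
  C-H: 7 × 398 = 2786
  C-I: 1 × 234 = 234
  Σ(formed) = 3686 kJ
ΔH = Σ(broken) − Σ(formed) = 3634 − 3686 = −52 kJ

ΔH ≈ −52 kJ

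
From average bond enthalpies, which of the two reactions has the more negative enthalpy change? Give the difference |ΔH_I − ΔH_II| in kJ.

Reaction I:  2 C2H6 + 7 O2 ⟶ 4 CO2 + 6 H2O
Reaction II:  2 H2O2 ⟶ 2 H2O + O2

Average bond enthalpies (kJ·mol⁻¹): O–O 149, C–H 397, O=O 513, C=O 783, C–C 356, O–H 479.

Reaction I:
  Bonds broken (reactants):
    C–C: 2 × 356 = 712
    C–H: 12 × 397 = 4764
    O=O: 7 × 513 = 3591
    Σ(broken) = 9067 kJ
  Bonds formed (products):
    C=O: 8 × 783 = 6264
    O–H: 12 × 479 = 5748
    Σ(formed) = 12012 kJ
  ΔH_I = 9067 − 12012 = −2945 kJ
Reaction II:
  Bonds broken (reactants):
    O–H: 4 × 479 = 1916
    O–O: 2 × 149 = 298
    Σ(broken) = 2214 kJ
  Bonds formed (products):
    O–H: 4 × 479 = 1916
    O=O: 1 × 513 = 513
    Σ(formed) = 2429 kJ
  ΔH_II = 2214 − 2429 = −215 kJ
ΔH_I − ΔH_II = −2730 kJ, so reaction I has the more negative ΔH; |ΔH_I − ΔH_II| = 2730 kJ.

Reaction I, by 2730 kJ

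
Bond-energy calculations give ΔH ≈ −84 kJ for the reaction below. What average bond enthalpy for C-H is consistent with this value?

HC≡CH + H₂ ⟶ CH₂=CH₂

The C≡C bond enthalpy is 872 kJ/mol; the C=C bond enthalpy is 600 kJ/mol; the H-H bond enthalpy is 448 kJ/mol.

D(C-H) ≈ 402 kJ/mol

Let D be the C-H bond energy.
Σ(broken) = 1×872 + 2×D + 1×448 = 1320 + 2D
Σ(formed) = 4×D + 1×600 = 600 + 4D
ΔH = Σ(broken) − Σ(formed) = (1320 + 2D) − (600 + 4D) = +720 − 2D
Setting this equal to −84 kJ gives 2D = 804, so D = 402 kJ/mol.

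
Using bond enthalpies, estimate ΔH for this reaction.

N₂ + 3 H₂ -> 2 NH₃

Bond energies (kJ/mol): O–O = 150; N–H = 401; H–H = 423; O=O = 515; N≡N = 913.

ΔH ≈ −224 kJ

Bonds broken (reactants):
  H–H: 3 × 423 = 1269
  N≡N: 1 × 913 = 913
  Σ(broken) = 2182 kJ
Bonds formed (products):
  N–H: 6 × 401 = 2406
  Σ(formed) = 2406 kJ
ΔH = Σ(broken) − Σ(formed) = 2182 − 2406 = −224 kJ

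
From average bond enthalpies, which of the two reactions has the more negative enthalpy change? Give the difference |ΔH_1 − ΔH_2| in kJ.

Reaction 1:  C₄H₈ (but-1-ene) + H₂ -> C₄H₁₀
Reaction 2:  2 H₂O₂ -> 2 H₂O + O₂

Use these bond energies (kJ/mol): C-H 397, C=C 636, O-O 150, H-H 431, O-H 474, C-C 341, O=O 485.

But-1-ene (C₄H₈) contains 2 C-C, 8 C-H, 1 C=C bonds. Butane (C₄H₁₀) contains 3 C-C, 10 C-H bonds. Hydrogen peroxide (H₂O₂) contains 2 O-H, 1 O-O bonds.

Reaction 1:
  Bonds broken (reactants):
    C-C: 2 × 341 = 682
    C-H: 8 × 397 = 3176
    C=C: 1 × 636 = 636
    H-H: 1 × 431 = 431
    Σ(broken) = 4925 kJ
  Bonds formed (products):
    C-C: 3 × 341 = 1023
    C-H: 10 × 397 = 3970
    Σ(formed) = 4993 kJ
  ΔH_1 = 4925 − 4993 = −68 kJ
Reaction 2:
  Bonds broken (reactants):
    O-H: 4 × 474 = 1896
    O-O: 2 × 150 = 300
    Σ(broken) = 2196 kJ
  Bonds formed (products):
    O-H: 4 × 474 = 1896
    O=O: 1 × 485 = 485
    Σ(formed) = 2381 kJ
  ΔH_2 = 2196 − 2381 = −185 kJ
ΔH_1 − ΔH_2 = +117 kJ, so reaction 2 has the more negative ΔH; |ΔH_1 − ΔH_2| = 117 kJ.

Reaction 2, by 117 kJ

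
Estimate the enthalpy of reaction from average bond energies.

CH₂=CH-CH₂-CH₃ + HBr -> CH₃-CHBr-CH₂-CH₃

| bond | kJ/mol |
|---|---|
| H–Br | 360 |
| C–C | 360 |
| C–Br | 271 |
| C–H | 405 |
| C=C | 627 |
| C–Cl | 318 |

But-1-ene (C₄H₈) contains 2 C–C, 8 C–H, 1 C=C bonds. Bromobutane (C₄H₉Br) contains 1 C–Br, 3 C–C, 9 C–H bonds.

ΔH ≈ −49 kJ

Bonds broken (reactants):
  C–C: 2 × 360 = 720
  C–H: 8 × 405 = 3240
  C=C: 1 × 627 = 627
  H–Br: 1 × 360 = 360
  Σ(broken) = 4947 kJ
Bonds formed (products):
  C–Br: 1 × 271 = 271
  C–C: 3 × 360 = 1080
  C–H: 9 × 405 = 3645
  Σ(formed) = 4996 kJ
ΔH = Σ(broken) − Σ(formed) = 4947 − 4996 = −49 kJ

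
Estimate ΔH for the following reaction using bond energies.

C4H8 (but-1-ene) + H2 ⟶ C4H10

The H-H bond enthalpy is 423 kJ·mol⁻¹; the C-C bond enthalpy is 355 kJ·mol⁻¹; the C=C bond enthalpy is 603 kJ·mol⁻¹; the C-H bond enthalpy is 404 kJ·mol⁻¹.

ΔH ≈ −137 kJ

Bonds broken (reactants):
  C-C: 2 × 355 = 710
  C-H: 8 × 404 = 3232
  C=C: 1 × 603 = 603
  H-H: 1 × 423 = 423
  Σ(broken) = 4968 kJ
Bonds formed (products):
  C-C: 3 × 355 = 1065
  C-H: 10 × 404 = 4040
  Σ(formed) = 5105 kJ
ΔH = Σ(broken) − Σ(formed) = 4968 − 5105 = −137 kJ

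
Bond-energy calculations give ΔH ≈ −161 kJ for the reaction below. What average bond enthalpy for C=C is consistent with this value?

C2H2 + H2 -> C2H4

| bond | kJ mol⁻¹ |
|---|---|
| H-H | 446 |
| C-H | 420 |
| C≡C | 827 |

D(C=C) ≈ 594 kJ/mol

Let D be the C=C bond energy.
Σ(broken) = 1×827 + 2×420 + 1×446 = 2113
Σ(formed) = 4×420 + 1×D = 1680 + D
ΔH = Σ(broken) − Σ(formed) = (2113) − (1680 + D) = +433 − D
Setting this equal to −161 kJ gives D = 594 kJ/mol.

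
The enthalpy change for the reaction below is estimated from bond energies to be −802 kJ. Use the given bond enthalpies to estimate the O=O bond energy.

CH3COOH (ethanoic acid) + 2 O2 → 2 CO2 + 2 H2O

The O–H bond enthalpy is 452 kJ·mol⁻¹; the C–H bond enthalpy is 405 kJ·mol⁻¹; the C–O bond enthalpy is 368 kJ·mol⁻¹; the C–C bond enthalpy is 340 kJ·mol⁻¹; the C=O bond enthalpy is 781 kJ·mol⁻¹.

D(O=O) ≈ 487 kJ/mol

Let D be the O=O bond energy.
Σ(broken) = 1×340 + 3×405 + 1×368 + 1×781 + 1×452 + 2×D = 3156 + 2D
Σ(formed) = 4×781 + 4×452 = 4932
ΔH = Σ(broken) − Σ(formed) = (3156 + 2D) − (4932) = −1776 + 2D
Setting this equal to −802 kJ gives 2D = 974, so D = 487 kJ/mol.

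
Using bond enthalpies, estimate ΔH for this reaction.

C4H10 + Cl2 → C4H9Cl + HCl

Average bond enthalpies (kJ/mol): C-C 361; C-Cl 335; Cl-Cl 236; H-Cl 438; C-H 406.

Bonds broken (reactants):
  C-C: 3 × 361 = 1083
  C-H: 10 × 406 = 4060
  Cl-Cl: 1 × 236 = 236
  Σ(broken) = 5379 kJ
Bonds formed (products):
  C-C: 3 × 361 = 1083
  C-Cl: 1 × 335 = 335
  C-H: 9 × 406 = 3654
  H-Cl: 1 × 438 = 438
  Σ(formed) = 5510 kJ
ΔH = Σ(broken) − Σ(formed) = 5379 − 5510 = −131 kJ

ΔH ≈ −131 kJ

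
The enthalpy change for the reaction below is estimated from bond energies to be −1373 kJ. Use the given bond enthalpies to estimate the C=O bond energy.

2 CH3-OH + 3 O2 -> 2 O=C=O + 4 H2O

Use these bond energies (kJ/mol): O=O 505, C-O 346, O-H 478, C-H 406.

D(C=O) ≈ 787 kJ/mol

Let D be the C=O bond energy.
Σ(broken) = 6×406 + 2×346 + 2×478 + 3×505 = 5599
Σ(formed) = 4×D + 8×478 = 3824 + 4D
ΔH = Σ(broken) − Σ(formed) = (5599) − (3824 + 4D) = +1775 − 4D
Setting this equal to −1373 kJ gives 4D = 3148, so D = 787 kJ/mol.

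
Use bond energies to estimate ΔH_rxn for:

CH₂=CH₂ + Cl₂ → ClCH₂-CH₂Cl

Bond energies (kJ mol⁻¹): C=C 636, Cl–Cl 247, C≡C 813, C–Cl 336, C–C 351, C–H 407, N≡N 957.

Bonds broken (reactants):
  C–H: 4 × 407 = 1628
  C=C: 1 × 636 = 636
  Cl–Cl: 1 × 247 = 247
  Σ(broken) = 2511 kJ
Bonds formed (products):
  C–C: 1 × 351 = 351
  C–Cl: 2 × 336 = 672
  C–H: 4 × 407 = 1628
  Σ(formed) = 2651 kJ
ΔH = Σ(broken) − Σ(formed) = 2511 − 2651 = −140 kJ

ΔH ≈ −140 kJ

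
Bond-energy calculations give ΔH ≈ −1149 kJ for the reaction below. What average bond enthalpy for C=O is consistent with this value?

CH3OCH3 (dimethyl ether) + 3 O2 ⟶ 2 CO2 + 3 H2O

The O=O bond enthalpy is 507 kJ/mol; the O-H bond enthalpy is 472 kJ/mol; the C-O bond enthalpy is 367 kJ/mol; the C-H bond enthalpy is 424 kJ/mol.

Let D be the C=O bond energy.
Σ(broken) = 6×424 + 2×367 + 3×507 = 4799
Σ(formed) = 4×D + 6×472 = 2832 + 4D
ΔH = Σ(broken) − Σ(formed) = (4799) − (2832 + 4D) = +1967 − 4D
Setting this equal to −1149 kJ gives 4D = 3116, so D = 779 kJ/mol.

D(C=O) ≈ 779 kJ/mol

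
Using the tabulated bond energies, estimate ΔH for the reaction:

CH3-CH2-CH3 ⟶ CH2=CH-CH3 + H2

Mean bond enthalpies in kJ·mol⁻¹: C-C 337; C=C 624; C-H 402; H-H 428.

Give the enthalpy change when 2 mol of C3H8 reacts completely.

ΔH = +178 kJ

Bonds broken (reactants):
  C-C: 2 × 337 = 674
  C-H: 8 × 402 = 3216
  Σ(broken) = 3890 kJ
Bonds formed (products):
  C-C: 1 × 337 = 337
  C-H: 6 × 402 = 2412
  C=C: 1 × 624 = 624
  H-H: 1 × 428 = 428
  Σ(formed) = 3801 kJ
ΔH = Σ(broken) − Σ(formed) = 3890 − 3801 = +89 kJ
For 2× the reaction as written: 2 × (+89) = +178 kJ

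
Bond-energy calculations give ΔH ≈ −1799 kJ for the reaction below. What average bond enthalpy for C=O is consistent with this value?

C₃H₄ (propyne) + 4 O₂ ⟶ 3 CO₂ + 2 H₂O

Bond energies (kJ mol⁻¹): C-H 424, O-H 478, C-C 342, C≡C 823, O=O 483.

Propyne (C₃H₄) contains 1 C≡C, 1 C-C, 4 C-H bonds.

Let D be the C=O bond energy.
Σ(broken) = 1×823 + 1×342 + 4×424 + 4×483 = 4793
Σ(formed) = 6×D + 4×478 = 1912 + 6D
ΔH = Σ(broken) − Σ(formed) = (4793) − (1912 + 6D) = +2881 − 6D
Setting this equal to −1799 kJ gives 6D = 4680, so D = 780 kJ/mol.

D(C=O) ≈ 780 kJ/mol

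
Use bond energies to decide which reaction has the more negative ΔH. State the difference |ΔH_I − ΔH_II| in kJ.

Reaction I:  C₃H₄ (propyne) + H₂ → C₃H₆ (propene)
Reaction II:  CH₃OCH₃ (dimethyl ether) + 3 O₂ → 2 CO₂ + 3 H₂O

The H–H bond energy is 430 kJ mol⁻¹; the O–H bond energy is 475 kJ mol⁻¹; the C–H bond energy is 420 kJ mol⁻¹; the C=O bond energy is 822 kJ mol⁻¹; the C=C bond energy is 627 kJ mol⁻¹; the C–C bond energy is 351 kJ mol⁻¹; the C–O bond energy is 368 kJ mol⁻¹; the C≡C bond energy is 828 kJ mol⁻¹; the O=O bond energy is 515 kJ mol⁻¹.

Reaction II, by 1128 kJ

Reaction I:
  Bonds broken (reactants):
    C≡C: 1 × 828 = 828
    C–C: 1 × 351 = 351
    C–H: 4 × 420 = 1680
    H–H: 1 × 430 = 430
    Σ(broken) = 3289 kJ
  Bonds formed (products):
    C–C: 1 × 351 = 351
    C–H: 6 × 420 = 2520
    C=C: 1 × 627 = 627
    Σ(formed) = 3498 kJ
  ΔH_I = 3289 − 3498 = −209 kJ
Reaction II:
  Bonds broken (reactants):
    C–H: 6 × 420 = 2520
    C–O: 2 × 368 = 736
    O=O: 3 × 515 = 1545
    Σ(broken) = 4801 kJ
  Bonds formed (products):
    C=O: 4 × 822 = 3288
    O–H: 6 × 475 = 2850
    Σ(formed) = 6138 kJ
  ΔH_II = 4801 − 6138 = −1337 kJ
ΔH_I − ΔH_II = +1128 kJ, so reaction II has the more negative ΔH; |ΔH_I − ΔH_II| = 1128 kJ.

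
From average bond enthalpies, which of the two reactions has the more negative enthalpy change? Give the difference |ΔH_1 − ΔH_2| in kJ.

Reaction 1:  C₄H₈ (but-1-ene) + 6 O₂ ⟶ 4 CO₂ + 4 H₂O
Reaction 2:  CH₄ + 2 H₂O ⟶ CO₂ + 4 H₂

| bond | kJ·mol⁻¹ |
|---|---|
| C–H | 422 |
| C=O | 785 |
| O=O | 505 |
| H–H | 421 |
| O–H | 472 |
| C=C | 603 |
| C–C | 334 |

Reaction 1, by 2701 kJ

Reaction 1:
  Bonds broken (reactants):
    C–C: 2 × 334 = 668
    C–H: 8 × 422 = 3376
    C=C: 1 × 603 = 603
    O=O: 6 × 505 = 3030
    Σ(broken) = 7677 kJ
  Bonds formed (products):
    C=O: 8 × 785 = 6280
    O–H: 8 × 472 = 3776
    Σ(formed) = 10056 kJ
  ΔH_1 = 7677 − 10056 = −2379 kJ
Reaction 2:
  Bonds broken (reactants):
    C–H: 4 × 422 = 1688
    O–H: 4 × 472 = 1888
    Σ(broken) = 3576 kJ
  Bonds formed (products):
    C=O: 2 × 785 = 1570
    H–H: 4 × 421 = 1684
    Σ(formed) = 3254 kJ
  ΔH_2 = 3576 − 3254 = +322 kJ
ΔH_1 − ΔH_2 = −2701 kJ, so reaction 1 has the more negative ΔH; |ΔH_1 − ΔH_2| = 2701 kJ.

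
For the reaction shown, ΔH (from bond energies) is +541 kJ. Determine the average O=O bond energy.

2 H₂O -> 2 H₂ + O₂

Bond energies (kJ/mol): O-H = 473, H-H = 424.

Let D be the O=O bond energy.
Σ(broken) = 4×473 = 1892
Σ(formed) = 2×424 + 1×D = 848 + D
ΔH = Σ(broken) − Σ(formed) = (1892) − (848 + D) = +1044 − D
Setting this equal to +541 kJ gives D = 503 kJ/mol.

D(O=O) ≈ 503 kJ/mol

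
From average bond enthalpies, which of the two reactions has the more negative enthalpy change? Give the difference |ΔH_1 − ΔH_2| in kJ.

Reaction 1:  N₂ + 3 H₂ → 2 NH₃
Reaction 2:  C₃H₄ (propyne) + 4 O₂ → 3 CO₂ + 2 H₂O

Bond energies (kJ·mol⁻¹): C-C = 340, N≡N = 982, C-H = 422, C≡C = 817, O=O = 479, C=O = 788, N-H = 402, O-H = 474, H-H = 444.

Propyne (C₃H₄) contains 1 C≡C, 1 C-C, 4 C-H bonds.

Reaction 1:
  Bonds broken (reactants):
    H-H: 3 × 444 = 1332
    N≡N: 1 × 982 = 982
    Σ(broken) = 2314 kJ
  Bonds formed (products):
    N-H: 6 × 402 = 2412
    Σ(formed) = 2412 kJ
  ΔH_1 = 2314 − 2412 = −98 kJ
Reaction 2:
  Bonds broken (reactants):
    C≡C: 1 × 817 = 817
    C-C: 1 × 340 = 340
    C-H: 4 × 422 = 1688
    O=O: 4 × 479 = 1916
    Σ(broken) = 4761 kJ
  Bonds formed (products):
    C=O: 6 × 788 = 4728
    O-H: 4 × 474 = 1896
    Σ(formed) = 6624 kJ
  ΔH_2 = 4761 − 6624 = −1863 kJ
ΔH_1 − ΔH_2 = +1765 kJ, so reaction 2 has the more negative ΔH; |ΔH_1 − ΔH_2| = 1765 kJ.

Reaction 2, by 1765 kJ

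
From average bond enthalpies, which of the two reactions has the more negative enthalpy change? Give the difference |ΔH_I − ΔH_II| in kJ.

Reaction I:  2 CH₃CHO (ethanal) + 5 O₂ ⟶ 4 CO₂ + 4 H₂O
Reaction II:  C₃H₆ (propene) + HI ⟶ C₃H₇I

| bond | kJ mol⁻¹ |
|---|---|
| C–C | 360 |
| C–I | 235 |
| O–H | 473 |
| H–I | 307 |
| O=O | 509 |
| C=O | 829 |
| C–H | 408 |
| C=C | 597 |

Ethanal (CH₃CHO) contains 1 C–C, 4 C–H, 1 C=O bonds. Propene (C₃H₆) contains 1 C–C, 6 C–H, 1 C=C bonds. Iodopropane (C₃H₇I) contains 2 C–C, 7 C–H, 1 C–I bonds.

Reaction I, by 2130 kJ

Reaction I:
  Bonds broken (reactants):
    C–C: 2 × 360 = 720
    C–H: 8 × 408 = 3264
    C=O: 2 × 829 = 1658
    O=O: 5 × 509 = 2545
    Σ(broken) = 8187 kJ
  Bonds formed (products):
    C=O: 8 × 829 = 6632
    O–H: 8 × 473 = 3784
    Σ(formed) = 10416 kJ
  ΔH_I = 8187 − 10416 = −2229 kJ
Reaction II:
  Bonds broken (reactants):
    C–C: 1 × 360 = 360
    C–H: 6 × 408 = 2448
    C=C: 1 × 597 = 597
    H–I: 1 × 307 = 307
    Σ(broken) = 3712 kJ
  Bonds formed (products):
    C–C: 2 × 360 = 720
    C–H: 7 × 408 = 2856
    C–I: 1 × 235 = 235
    Σ(formed) = 3811 kJ
  ΔH_II = 3712 − 3811 = −99 kJ
ΔH_I − ΔH_II = −2130 kJ, so reaction I has the more negative ΔH; |ΔH_I − ΔH_II| = 2130 kJ.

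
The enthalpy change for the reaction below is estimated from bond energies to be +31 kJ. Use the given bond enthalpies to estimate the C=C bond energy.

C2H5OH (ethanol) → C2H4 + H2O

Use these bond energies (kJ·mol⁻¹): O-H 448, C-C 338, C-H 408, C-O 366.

Let D be the C=C bond energy.
Σ(broken) = 1×338 + 5×408 + 1×366 + 1×448 = 3192
Σ(formed) = 4×408 + 1×D + 2×448 = 2528 + D
ΔH = Σ(broken) − Σ(formed) = (3192) − (2528 + D) = +664 − D
Setting this equal to +31 kJ gives D = 633 kJ/mol.

D(C=C) ≈ 633 kJ/mol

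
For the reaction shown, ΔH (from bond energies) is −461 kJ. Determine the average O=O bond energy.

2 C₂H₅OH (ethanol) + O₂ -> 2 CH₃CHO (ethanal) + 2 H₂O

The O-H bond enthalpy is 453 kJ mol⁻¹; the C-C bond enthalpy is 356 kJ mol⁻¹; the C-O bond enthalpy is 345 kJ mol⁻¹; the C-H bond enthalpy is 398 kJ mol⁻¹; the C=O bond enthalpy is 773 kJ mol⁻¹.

D(O=O) ≈ 505 kJ/mol

Let D be the O=O bond energy.
Σ(broken) = 2×356 + 10×398 + 2×345 + 2×453 + 1×D = 6288 + D
Σ(formed) = 2×356 + 8×398 + 2×773 + 4×453 = 7254
ΔH = Σ(broken) − Σ(formed) = (6288 + D) − (7254) = −966 + D
Setting this equal to −461 kJ gives D = 505 kJ/mol.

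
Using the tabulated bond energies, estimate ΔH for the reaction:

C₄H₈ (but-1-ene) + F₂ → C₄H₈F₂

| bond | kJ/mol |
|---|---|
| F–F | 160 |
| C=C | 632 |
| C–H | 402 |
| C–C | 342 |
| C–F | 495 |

ΔH ≈ −540 kJ

Bonds broken (reactants):
  C–C: 2 × 342 = 684
  C–H: 8 × 402 = 3216
  C=C: 1 × 632 = 632
  F–F: 1 × 160 = 160
  Σ(broken) = 4692 kJ
Bonds formed (products):
  C–C: 3 × 342 = 1026
  C–F: 2 × 495 = 990
  C–H: 8 × 402 = 3216
  Σ(formed) = 5232 kJ
ΔH = Σ(broken) − Σ(formed) = 4692 − 5232 = −540 kJ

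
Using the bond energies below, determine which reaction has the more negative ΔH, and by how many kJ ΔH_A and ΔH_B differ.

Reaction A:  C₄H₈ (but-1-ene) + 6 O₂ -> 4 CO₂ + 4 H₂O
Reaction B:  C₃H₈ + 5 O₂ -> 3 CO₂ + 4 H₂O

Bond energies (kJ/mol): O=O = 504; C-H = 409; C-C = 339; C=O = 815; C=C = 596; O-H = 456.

Reaction A:
  Bonds broken (reactants):
    C-C: 2 × 339 = 678
    C-H: 8 × 409 = 3272
    C=C: 1 × 596 = 596
    O=O: 6 × 504 = 3024
    Σ(broken) = 7570 kJ
  Bonds formed (products):
    C=O: 8 × 815 = 6520
    O-H: 8 × 456 = 3648
    Σ(formed) = 10168 kJ
  ΔH_A = 7570 − 10168 = −2598 kJ
Reaction B:
  Bonds broken (reactants):
    C-C: 2 × 339 = 678
    C-H: 8 × 409 = 3272
    O=O: 5 × 504 = 2520
    Σ(broken) = 6470 kJ
  Bonds formed (products):
    C=O: 6 × 815 = 4890
    O-H: 8 × 456 = 3648
    Σ(formed) = 8538 kJ
  ΔH_B = 6470 − 8538 = −2068 kJ
ΔH_A − ΔH_B = −530 kJ, so reaction A has the more negative ΔH; |ΔH_A − ΔH_B| = 530 kJ.

Reaction A, by 530 kJ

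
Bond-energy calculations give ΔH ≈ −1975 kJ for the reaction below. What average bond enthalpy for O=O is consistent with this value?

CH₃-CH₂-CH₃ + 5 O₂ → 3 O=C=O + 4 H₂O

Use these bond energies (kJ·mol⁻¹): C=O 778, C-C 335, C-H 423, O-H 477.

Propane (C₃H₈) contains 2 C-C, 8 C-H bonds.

Let D be the O=O bond energy.
Σ(broken) = 2×335 + 8×423 + 5×D = 4054 + 5D
Σ(formed) = 6×778 + 8×477 = 8484
ΔH = Σ(broken) − Σ(formed) = (4054 + 5D) − (8484) = −4430 + 5D
Setting this equal to −1975 kJ gives 5D = 2455, so D = 491 kJ/mol.

D(O=O) ≈ 491 kJ/mol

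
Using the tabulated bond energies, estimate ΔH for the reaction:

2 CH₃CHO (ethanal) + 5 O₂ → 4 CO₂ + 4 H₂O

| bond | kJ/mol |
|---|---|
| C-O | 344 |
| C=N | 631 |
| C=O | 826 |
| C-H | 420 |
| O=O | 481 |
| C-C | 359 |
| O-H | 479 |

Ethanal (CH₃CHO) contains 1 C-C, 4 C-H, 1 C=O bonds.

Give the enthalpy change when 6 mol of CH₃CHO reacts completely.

ΔH = −6915 kJ

Bonds broken (reactants):
  C-C: 2 × 359 = 718
  C-H: 8 × 420 = 3360
  C=O: 2 × 826 = 1652
  O=O: 5 × 481 = 2405
  Σ(broken) = 8135 kJ
Bonds formed (products):
  C=O: 8 × 826 = 6608
  O-H: 8 × 479 = 3832
  Σ(formed) = 10440 kJ
ΔH = Σ(broken) − Σ(formed) = 8135 − 10440 = −2305 kJ
For 3× the reaction as written: 3 × (−2305) = −6915 kJ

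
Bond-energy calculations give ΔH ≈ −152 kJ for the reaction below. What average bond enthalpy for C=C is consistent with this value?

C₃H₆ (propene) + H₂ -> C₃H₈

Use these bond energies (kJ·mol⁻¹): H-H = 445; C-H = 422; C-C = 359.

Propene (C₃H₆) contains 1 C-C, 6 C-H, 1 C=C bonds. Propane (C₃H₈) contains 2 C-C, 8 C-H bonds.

Let D be the C=C bond energy.
Σ(broken) = 1×359 + 6×422 + 1×D + 1×445 = 3336 + D
Σ(formed) = 2×359 + 8×422 = 4094
ΔH = Σ(broken) − Σ(formed) = (3336 + D) − (4094) = −758 + D
Setting this equal to −152 kJ gives D = 606 kJ/mol.

D(C=C) ≈ 606 kJ/mol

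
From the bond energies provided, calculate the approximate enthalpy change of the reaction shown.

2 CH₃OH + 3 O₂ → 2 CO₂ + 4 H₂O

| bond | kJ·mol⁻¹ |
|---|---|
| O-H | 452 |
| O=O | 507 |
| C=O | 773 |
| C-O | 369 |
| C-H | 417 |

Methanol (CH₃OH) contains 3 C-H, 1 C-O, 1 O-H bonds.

Bonds broken (reactants):
  C-H: 6 × 417 = 2502
  C-O: 2 × 369 = 738
  O-H: 2 × 452 = 904
  O=O: 3 × 507 = 1521
  Σ(broken) = 5665 kJ
Bonds formed (products):
  C=O: 4 × 773 = 3092
  O-H: 8 × 452 = 3616
  Σ(formed) = 6708 kJ
ΔH = Σ(broken) − Σ(formed) = 5665 − 6708 = −1043 kJ

ΔH ≈ −1043 kJ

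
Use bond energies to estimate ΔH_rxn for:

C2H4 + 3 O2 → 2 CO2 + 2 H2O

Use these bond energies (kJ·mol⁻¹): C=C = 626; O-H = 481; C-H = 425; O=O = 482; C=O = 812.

ΔH ≈ −1400 kJ

Bonds broken (reactants):
  C-H: 4 × 425 = 1700
  C=C: 1 × 626 = 626
  O=O: 3 × 482 = 1446
  Σ(broken) = 3772 kJ
Bonds formed (products):
  C=O: 4 × 812 = 3248
  O-H: 4 × 481 = 1924
  Σ(formed) = 5172 kJ
ΔH = Σ(broken) − Σ(formed) = 3772 − 5172 = −1400 kJ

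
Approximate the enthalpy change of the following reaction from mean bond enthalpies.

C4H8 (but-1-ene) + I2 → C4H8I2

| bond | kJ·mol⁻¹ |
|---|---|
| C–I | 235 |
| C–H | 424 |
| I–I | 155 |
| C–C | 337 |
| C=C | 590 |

Bonds broken (reactants):
  C–C: 2 × 337 = 674
  C–H: 8 × 424 = 3392
  C=C: 1 × 590 = 590
  I–I: 1 × 155 = 155
  Σ(broken) = 4811 kJ
Bonds formed (products):
  C–C: 3 × 337 = 1011
  C–H: 8 × 424 = 3392
  C–I: 2 × 235 = 470
  Σ(formed) = 4873 kJ
ΔH = Σ(broken) − Σ(formed) = 4811 − 4873 = −62 kJ

ΔH ≈ −62 kJ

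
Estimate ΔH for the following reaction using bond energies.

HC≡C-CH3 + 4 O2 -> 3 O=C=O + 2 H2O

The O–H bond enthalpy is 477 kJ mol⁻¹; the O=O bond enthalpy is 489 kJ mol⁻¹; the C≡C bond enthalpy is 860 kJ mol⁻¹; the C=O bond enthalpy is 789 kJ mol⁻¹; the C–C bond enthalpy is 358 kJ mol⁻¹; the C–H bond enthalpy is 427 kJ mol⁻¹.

ΔH ≈ −1760 kJ

Bonds broken (reactants):
  C≡C: 1 × 860 = 860
  C–C: 1 × 358 = 358
  C–H: 4 × 427 = 1708
  O=O: 4 × 489 = 1956
  Σ(broken) = 4882 kJ
Bonds formed (products):
  C=O: 6 × 789 = 4734
  O–H: 4 × 477 = 1908
  Σ(formed) = 6642 kJ
ΔH = Σ(broken) − Σ(formed) = 4882 − 6642 = −1760 kJ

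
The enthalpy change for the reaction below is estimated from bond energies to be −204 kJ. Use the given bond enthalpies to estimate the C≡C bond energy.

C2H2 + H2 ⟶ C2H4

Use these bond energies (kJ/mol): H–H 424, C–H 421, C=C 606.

Let D be the C≡C bond energy.
Σ(broken) = 1×D + 2×421 + 1×424 = 1266 + D
Σ(formed) = 4×421 + 1×606 = 2290
ΔH = Σ(broken) − Σ(formed) = (1266 + D) − (2290) = −1024 + D
Setting this equal to −204 kJ gives D = 820 kJ/mol.

D(C≡C) ≈ 820 kJ/mol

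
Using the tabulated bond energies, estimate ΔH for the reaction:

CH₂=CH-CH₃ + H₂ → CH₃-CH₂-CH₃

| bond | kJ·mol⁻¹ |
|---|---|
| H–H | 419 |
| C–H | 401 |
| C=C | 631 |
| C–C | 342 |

Bonds broken (reactants):
  C–C: 1 × 342 = 342
  C–H: 6 × 401 = 2406
  C=C: 1 × 631 = 631
  H–H: 1 × 419 = 419
  Σ(broken) = 3798 kJ
Bonds formed (products):
  C–C: 2 × 342 = 684
  C–H: 8 × 401 = 3208
  Σ(formed) = 3892 kJ
ΔH = Σ(broken) − Σ(formed) = 3798 − 3892 = −94 kJ

ΔH ≈ −94 kJ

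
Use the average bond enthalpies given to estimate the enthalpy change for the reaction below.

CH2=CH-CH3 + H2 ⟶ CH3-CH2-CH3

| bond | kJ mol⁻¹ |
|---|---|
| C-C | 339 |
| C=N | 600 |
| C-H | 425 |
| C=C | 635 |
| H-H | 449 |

ΔH ≈ −105 kJ

Bonds broken (reactants):
  C-C: 1 × 339 = 339
  C-H: 6 × 425 = 2550
  C=C: 1 × 635 = 635
  H-H: 1 × 449 = 449
  Σ(broken) = 3973 kJ
Bonds formed (products):
  C-C: 2 × 339 = 678
  C-H: 8 × 425 = 3400
  Σ(formed) = 4078 kJ
ΔH = Σ(broken) − Σ(formed) = 3973 − 4078 = −105 kJ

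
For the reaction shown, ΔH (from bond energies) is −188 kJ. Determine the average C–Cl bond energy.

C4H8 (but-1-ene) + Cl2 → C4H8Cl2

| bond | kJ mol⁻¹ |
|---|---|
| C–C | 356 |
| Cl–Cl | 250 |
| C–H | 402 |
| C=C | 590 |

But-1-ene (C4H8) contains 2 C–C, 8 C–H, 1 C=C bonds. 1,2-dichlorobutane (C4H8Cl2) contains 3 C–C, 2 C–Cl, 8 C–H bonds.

D(C–Cl) ≈ 336 kJ/mol

Let D be the C–Cl bond energy.
Σ(broken) = 2×356 + 8×402 + 1×590 + 1×250 = 4768
Σ(formed) = 3×356 + 2×D + 8×402 = 4284 + 2D
ΔH = Σ(broken) − Σ(formed) = (4768) − (4284 + 2D) = +484 − 2D
Setting this equal to −188 kJ gives 2D = 672, so D = 336 kJ/mol.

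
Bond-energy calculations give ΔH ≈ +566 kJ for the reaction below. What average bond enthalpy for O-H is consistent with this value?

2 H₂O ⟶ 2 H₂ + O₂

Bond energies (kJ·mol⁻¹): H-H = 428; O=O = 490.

D(O-H) ≈ 478 kJ/mol

Let D be the O-H bond energy.
Σ(broken) = 4×D = 4D
Σ(formed) = 2×428 + 1×490 = 1346
ΔH = Σ(broken) − Σ(formed) = (4D) − (1346) = −1346 + 4D
Setting this equal to +566 kJ gives 4D = 1912, so D = 478 kJ/mol.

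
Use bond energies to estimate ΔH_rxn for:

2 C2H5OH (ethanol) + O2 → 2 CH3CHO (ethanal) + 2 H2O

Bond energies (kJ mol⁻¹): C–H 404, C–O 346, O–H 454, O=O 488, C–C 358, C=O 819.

Bonds broken (reactants):
  C–C: 2 × 358 = 716
  C–H: 10 × 404 = 4040
  C–O: 2 × 346 = 692
  O–H: 2 × 454 = 908
  O=O: 1 × 488 = 488
  Σ(broken) = 6844 kJ
Bonds formed (products):
  C–C: 2 × 358 = 716
  C–H: 8 × 404 = 3232
  C=O: 2 × 819 = 1638
  O–H: 4 × 454 = 1816
  Σ(formed) = 7402 kJ
ΔH = Σ(broken) − Σ(formed) = 6844 − 7402 = −558 kJ

ΔH ≈ −558 kJ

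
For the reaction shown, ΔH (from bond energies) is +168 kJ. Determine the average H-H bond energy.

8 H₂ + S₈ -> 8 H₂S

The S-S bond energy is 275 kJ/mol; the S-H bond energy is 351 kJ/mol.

Let D be the H-H bond energy.
Σ(broken) = 8×D + 8×275 = 2200 + 8D
Σ(formed) = 16×351 = 5616
ΔH = Σ(broken) − Σ(formed) = (2200 + 8D) − (5616) = −3416 + 8D
Setting this equal to +168 kJ gives 8D = 3584, so D = 448 kJ/mol.

D(H-H) ≈ 448 kJ/mol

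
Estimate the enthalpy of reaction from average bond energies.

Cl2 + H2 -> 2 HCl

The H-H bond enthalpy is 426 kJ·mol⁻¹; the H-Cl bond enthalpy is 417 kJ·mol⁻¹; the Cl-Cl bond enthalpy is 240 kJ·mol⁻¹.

Bonds broken (reactants):
  Cl-Cl: 1 × 240 = 240
  H-H: 1 × 426 = 426
  Σ(broken) = 666 kJ
Bonds formed (products):
  H-Cl: 2 × 417 = 834
  Σ(formed) = 834 kJ
ΔH = Σ(broken) − Σ(formed) = 666 − 834 = −168 kJ

ΔH ≈ −168 kJ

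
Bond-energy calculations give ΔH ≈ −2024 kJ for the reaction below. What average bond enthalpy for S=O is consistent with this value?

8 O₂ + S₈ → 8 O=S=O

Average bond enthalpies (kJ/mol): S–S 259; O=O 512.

D(S=O) ≈ 512 kJ/mol

Let D be the S=O bond energy.
Σ(broken) = 8×512 + 8×259 = 6168
Σ(formed) = 16×D = 16D
ΔH = Σ(broken) − Σ(formed) = (6168) − (16D) = +6168 − 16D
Setting this equal to −2024 kJ gives 16D = 8192, so D = 512 kJ/mol.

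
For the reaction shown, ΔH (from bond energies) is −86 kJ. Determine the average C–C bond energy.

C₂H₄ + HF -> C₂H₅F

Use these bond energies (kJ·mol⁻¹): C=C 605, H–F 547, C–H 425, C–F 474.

Let D be the C–C bond energy.
Σ(broken) = 4×425 + 1×605 + 1×547 = 2852
Σ(formed) = 1×D + 1×474 + 5×425 = 2599 + D
ΔH = Σ(broken) − Σ(formed) = (2852) − (2599 + D) = +253 − D
Setting this equal to −86 kJ gives D = 339 kJ/mol.

D(C–C) ≈ 339 kJ/mol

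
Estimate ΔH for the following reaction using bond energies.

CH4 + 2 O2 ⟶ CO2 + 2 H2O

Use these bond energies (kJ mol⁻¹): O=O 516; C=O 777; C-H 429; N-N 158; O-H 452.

ΔH ≈ −614 kJ

Bonds broken (reactants):
  C-H: 4 × 429 = 1716
  O=O: 2 × 516 = 1032
  Σ(broken) = 2748 kJ
Bonds formed (products):
  C=O: 2 × 777 = 1554
  O-H: 4 × 452 = 1808
  Σ(formed) = 3362 kJ
ΔH = Σ(broken) − Σ(formed) = 2748 − 3362 = −614 kJ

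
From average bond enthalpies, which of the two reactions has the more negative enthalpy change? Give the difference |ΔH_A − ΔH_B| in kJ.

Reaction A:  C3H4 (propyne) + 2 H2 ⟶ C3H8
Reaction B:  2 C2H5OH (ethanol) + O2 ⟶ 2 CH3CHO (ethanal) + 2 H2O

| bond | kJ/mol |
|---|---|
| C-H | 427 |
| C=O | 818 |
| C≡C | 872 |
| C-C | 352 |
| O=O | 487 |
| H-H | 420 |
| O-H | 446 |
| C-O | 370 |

Reaction A:
  Bonds broken (reactants):
    C≡C: 1 × 872 = 872
    C-C: 1 × 352 = 352
    C-H: 4 × 427 = 1708
    H-H: 2 × 420 = 840
    Σ(broken) = 3772 kJ
  Bonds formed (products):
    C-C: 2 × 352 = 704
    C-H: 8 × 427 = 3416
    Σ(formed) = 4120 kJ
  ΔH_A = 3772 − 4120 = −348 kJ
Reaction B:
  Bonds broken (reactants):
    C-C: 2 × 352 = 704
    C-H: 10 × 427 = 4270
    C-O: 2 × 370 = 740
    O-H: 2 × 446 = 892
    O=O: 1 × 487 = 487
    Σ(broken) = 7093 kJ
  Bonds formed (products):
    C-C: 2 × 352 = 704
    C-H: 8 × 427 = 3416
    C=O: 2 × 818 = 1636
    O-H: 4 × 446 = 1784
    Σ(formed) = 7540 kJ
  ΔH_B = 7093 − 7540 = −447 kJ
ΔH_A − ΔH_B = +99 kJ, so reaction B has the more negative ΔH; |ΔH_A − ΔH_B| = 99 kJ.

Reaction B, by 99 kJ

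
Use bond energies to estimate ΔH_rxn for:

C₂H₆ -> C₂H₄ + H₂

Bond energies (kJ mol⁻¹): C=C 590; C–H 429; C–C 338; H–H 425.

Bonds broken (reactants):
  C–C: 1 × 338 = 338
  C–H: 6 × 429 = 2574
  Σ(broken) = 2912 kJ
Bonds formed (products):
  C–H: 4 × 429 = 1716
  C=C: 1 × 590 = 590
  H–H: 1 × 425 = 425
  Σ(formed) = 2731 kJ
ΔH = Σ(broken) − Σ(formed) = 2912 − 2731 = +181 kJ

ΔH ≈ +181 kJ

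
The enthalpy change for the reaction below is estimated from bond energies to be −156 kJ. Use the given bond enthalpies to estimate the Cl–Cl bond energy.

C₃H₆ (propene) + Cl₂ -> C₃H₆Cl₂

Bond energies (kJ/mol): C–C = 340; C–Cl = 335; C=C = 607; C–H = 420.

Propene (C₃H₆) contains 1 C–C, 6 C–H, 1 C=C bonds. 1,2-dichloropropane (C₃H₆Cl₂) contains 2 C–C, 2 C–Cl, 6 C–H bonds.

Let D be the Cl–Cl bond energy.
Σ(broken) = 1×340 + 6×420 + 1×607 + 1×D = 3467 + D
Σ(formed) = 2×340 + 2×335 + 6×420 = 3870
ΔH = Σ(broken) − Σ(formed) = (3467 + D) − (3870) = −403 + D
Setting this equal to −156 kJ gives D = 247 kJ/mol.

D(Cl–Cl) ≈ 247 kJ/mol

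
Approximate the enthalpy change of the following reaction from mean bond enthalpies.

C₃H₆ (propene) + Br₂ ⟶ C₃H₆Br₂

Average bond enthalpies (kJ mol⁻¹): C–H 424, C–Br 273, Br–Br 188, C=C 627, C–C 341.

Bonds broken (reactants):
  Br–Br: 1 × 188 = 188
  C–C: 1 × 341 = 341
  C–H: 6 × 424 = 2544
  C=C: 1 × 627 = 627
  Σ(broken) = 3700 kJ
Bonds formed (products):
  C–Br: 2 × 273 = 546
  C–C: 2 × 341 = 682
  C–H: 6 × 424 = 2544
  Σ(formed) = 3772 kJ
ΔH = Σ(broken) − Σ(formed) = 3700 − 3772 = −72 kJ

ΔH ≈ −72 kJ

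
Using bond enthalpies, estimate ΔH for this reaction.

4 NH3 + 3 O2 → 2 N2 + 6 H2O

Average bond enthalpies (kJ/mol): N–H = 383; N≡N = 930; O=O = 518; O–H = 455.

ΔH ≈ −1170 kJ

Bonds broken (reactants):
  N–H: 12 × 383 = 4596
  O=O: 3 × 518 = 1554
  Σ(broken) = 6150 kJ
Bonds formed (products):
  N≡N: 2 × 930 = 1860
  O–H: 12 × 455 = 5460
  Σ(formed) = 7320 kJ
ΔH = Σ(broken) − Σ(formed) = 6150 − 7320 = −1170 kJ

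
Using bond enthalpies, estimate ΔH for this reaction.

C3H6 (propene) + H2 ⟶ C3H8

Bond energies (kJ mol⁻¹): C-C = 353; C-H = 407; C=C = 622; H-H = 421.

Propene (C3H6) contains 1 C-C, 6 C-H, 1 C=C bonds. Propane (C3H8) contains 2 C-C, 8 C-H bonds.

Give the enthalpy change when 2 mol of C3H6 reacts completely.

ΔH = −248 kJ

Bonds broken (reactants):
  C-C: 1 × 353 = 353
  C-H: 6 × 407 = 2442
  C=C: 1 × 622 = 622
  H-H: 1 × 421 = 421
  Σ(broken) = 3838 kJ
Bonds formed (products):
  C-C: 2 × 353 = 706
  C-H: 8 × 407 = 3256
  Σ(formed) = 3962 kJ
ΔH = Σ(broken) − Σ(formed) = 3838 − 3962 = −124 kJ
For 2× the reaction as written: 2 × (−124) = −248 kJ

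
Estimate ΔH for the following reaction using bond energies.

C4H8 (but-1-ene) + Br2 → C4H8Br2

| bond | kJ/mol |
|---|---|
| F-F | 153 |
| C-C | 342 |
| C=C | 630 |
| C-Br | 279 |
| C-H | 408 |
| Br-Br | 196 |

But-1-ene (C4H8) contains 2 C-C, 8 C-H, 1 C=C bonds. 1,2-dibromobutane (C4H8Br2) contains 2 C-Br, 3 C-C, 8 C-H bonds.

Bonds broken (reactants):
  Br-Br: 1 × 196 = 196
  C-C: 2 × 342 = 684
  C-H: 8 × 408 = 3264
  C=C: 1 × 630 = 630
  Σ(broken) = 4774 kJ
Bonds formed (products):
  C-Br: 2 × 279 = 558
  C-C: 3 × 342 = 1026
  C-H: 8 × 408 = 3264
  Σ(formed) = 4848 kJ
ΔH = Σ(broken) − Σ(formed) = 4774 − 4848 = −74 kJ

ΔH ≈ −74 kJ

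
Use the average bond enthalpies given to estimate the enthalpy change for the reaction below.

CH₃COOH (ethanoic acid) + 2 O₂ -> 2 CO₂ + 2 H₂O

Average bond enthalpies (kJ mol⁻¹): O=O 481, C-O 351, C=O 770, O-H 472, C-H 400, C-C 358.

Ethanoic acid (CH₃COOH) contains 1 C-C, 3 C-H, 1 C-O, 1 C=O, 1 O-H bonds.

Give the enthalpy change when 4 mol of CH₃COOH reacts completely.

ΔH = −3420 kJ

Bonds broken (reactants):
  C-C: 1 × 358 = 358
  C-H: 3 × 400 = 1200
  C-O: 1 × 351 = 351
  C=O: 1 × 770 = 770
  O-H: 1 × 472 = 472
  O=O: 2 × 481 = 962
  Σ(broken) = 4113 kJ
Bonds formed (products):
  C=O: 4 × 770 = 3080
  O-H: 4 × 472 = 1888
  Σ(formed) = 4968 kJ
ΔH = Σ(broken) − Σ(formed) = 4113 − 4968 = −855 kJ
For 4× the reaction as written: 4 × (−855) = −3420 kJ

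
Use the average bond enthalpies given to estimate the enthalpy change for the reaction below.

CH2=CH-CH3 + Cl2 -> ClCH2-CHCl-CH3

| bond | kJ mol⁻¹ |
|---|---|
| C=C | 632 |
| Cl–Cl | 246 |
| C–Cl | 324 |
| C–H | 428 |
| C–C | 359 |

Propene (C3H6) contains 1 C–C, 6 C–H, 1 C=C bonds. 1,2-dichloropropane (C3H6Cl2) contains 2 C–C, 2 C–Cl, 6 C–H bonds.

Bonds broken (reactants):
  C–C: 1 × 359 = 359
  C–H: 6 × 428 = 2568
  C=C: 1 × 632 = 632
  Cl–Cl: 1 × 246 = 246
  Σ(broken) = 3805 kJ
Bonds formed (products):
  C–C: 2 × 359 = 718
  C–Cl: 2 × 324 = 648
  C–H: 6 × 428 = 2568
  Σ(formed) = 3934 kJ
ΔH = Σ(broken) − Σ(formed) = 3805 − 3934 = −129 kJ

ΔH ≈ −129 kJ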